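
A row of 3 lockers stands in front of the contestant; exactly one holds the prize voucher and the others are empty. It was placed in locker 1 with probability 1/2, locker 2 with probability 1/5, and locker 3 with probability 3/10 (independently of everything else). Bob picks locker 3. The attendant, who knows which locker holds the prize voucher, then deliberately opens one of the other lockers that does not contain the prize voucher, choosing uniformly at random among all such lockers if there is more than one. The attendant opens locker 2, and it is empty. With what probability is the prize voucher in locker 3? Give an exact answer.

3/13

Apply Bayes' rule, conditioning on where the prize voucher actually is.
If it is in locker 1 (prior 1/2): the attendant has no choice, probability 1; weight (1/2)·1 = 1/2.
If it is in locker 2 (prior 1/5): the attendant opened locker 2, so this case is ruled out; weight (1/5)·0 = 0.
If it is in locker 3 (prior 3/10): the attendant has 2 equally likely choices, so probability 1/2; weight (3/10)·(1/2) = 3/20.
The weights sum to 13/20.
So P(the prize voucher in locker 3 | the attendant opened locker 2) = (3/20) / (13/20) = 3/13.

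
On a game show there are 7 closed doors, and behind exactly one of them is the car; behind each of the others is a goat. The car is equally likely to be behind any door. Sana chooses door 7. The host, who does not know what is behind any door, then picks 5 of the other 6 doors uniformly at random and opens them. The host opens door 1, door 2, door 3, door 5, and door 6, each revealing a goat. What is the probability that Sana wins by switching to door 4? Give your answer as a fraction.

Apply Bayes' rule, conditioning on where the car actually is.
If it is behind any of doors 1, 2, 3, 5, and 6 (prior 1/7 each): that door was opened and seen not to hold the prize — ruled out; weight (1/7)·0 = 0 each.
If it is behind either of doors 4 and 7 (prior 1/7 each): the host picks exactly this set with probability 1/6 regardless, and none is the prize; weight (1/7)·(1/6) = 1/42 each.
The weights sum to 1/21.
So P(the car behind door 4 | the host opened door 1, door 2, door 3, door 5, and door 6) = (1/42) / (1/21) = 1/2.

1/2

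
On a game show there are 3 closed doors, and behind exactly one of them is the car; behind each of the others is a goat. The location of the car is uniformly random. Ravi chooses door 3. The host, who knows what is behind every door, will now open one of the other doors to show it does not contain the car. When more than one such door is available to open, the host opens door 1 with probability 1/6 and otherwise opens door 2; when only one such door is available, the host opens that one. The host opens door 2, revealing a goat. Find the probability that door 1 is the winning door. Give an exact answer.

Apply Bayes' rule, conditioning on where the car actually is.
If it is behind door 1 (prior 1/3): only door 2 is available, probability 1; weight (1/3)·1 = 1/3.
If it is behind door 2 (prior 1/3): the host opened door 2, so this case is ruled out; weight (1/3)·0 = 0.
If it is behind door 3 (prior 1/3): door 1 is available but not opened, probability 5/6; weight (1/3)·(5/6) = 5/18.
The weights sum to 11/18.
So P(the car behind door 1 | the host opened door 2) = (1/3) / (11/18) = 6/11.

6/11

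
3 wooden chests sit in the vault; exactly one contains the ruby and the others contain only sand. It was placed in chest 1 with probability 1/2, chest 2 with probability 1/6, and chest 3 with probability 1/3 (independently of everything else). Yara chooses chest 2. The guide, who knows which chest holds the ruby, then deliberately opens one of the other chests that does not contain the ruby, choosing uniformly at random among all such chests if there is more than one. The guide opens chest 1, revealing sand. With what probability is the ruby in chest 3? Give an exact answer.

4/5

Consider each possible location of the ruby in turn.
If it is in chest 1 (prior 1/2): the guide opened chest 1, so this case is ruled out; weight (1/2)·0 = 0.
If it is in chest 2 (prior 1/6): the guide has 2 equally likely choices, so probability 1/2; weight (1/6)·(1/2) = 1/12.
If it is in chest 3 (prior 1/3): the guide has no choice, probability 1; weight (1/3)·1 = 1/3.
The weights sum to 5/12.
So P(the ruby in chest 3 | the guide opened chest 1) = (1/3) / (5/12) = 4/5.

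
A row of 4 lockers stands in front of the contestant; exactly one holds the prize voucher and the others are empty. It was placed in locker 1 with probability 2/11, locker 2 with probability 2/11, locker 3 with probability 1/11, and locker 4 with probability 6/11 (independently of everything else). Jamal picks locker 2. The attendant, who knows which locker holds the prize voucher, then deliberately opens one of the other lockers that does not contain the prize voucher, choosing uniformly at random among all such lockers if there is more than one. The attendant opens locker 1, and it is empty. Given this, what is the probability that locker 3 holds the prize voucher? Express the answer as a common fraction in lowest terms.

3/25

Consider each possible location of the prize voucher in turn.
If it is in locker 1 (prior 2/11): the attendant opened locker 1, so this case is ruled out; weight (2/11)·0 = 0.
If it is in locker 2 (prior 2/11): the attendant has 3 equally likely choices, so probability 1/3; weight (2/11)·(1/3) = 2/33.
If it is in locker 3 (prior 1/11): the attendant has 2 equally likely choices, so probability 1/2; weight (1/11)·(1/2) = 1/22.
If it is in locker 4 (prior 6/11): the attendant has 2 equally likely choices, so probability 1/2; weight (6/11)·(1/2) = 3/11.
The weights sum to 25/66.
So P(the prize voucher in locker 3 | the attendant opened locker 1) = (1/22) / (25/66) = 3/25.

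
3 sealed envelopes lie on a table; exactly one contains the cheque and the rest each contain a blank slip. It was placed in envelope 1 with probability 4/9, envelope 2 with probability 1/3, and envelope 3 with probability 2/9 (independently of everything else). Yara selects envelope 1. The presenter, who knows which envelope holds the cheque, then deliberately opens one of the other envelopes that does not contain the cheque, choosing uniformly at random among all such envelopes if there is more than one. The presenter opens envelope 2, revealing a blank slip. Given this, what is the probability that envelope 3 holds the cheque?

1/2

Consider each possible location of the cheque in turn.
If it is in envelope 1 (prior 4/9): the presenter has 2 equally likely choices, so probability 1/2; weight (4/9)·(1/2) = 2/9.
If it is in envelope 2 (prior 1/3): the presenter opened envelope 2, so this case is ruled out; weight (1/3)·0 = 0.
If it is in envelope 3 (prior 2/9): the presenter has no choice, probability 1; weight (2/9)·1 = 2/9.
The weights sum to 4/9.
So P(the cheque in envelope 3 | the presenter opened envelope 2) = (2/9) / (4/9) = 1/2.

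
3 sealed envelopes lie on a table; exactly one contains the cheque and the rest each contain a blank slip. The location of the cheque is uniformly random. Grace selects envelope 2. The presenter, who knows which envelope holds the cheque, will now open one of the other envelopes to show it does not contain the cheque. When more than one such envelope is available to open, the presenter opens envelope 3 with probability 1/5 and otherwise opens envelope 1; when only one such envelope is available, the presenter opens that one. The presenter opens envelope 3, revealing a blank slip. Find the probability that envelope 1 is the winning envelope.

5/6

Condition on the true location of the cheque.
If it is in envelope 1 (prior 1/3): only envelope 3 is available, probability 1; weight (1/3)·1 = 1/3.
If it is in envelope 2 (prior 1/3): envelope 3 is available, opened with probability 1/5; weight (1/3)·(1/5) = 1/15.
If it is in envelope 3 (prior 1/3): the presenter opened envelope 3, so this case is ruled out; weight (1/3)·0 = 0.
The weights sum to 2/5.
So P(the cheque in envelope 1 | the presenter opened envelope 3) = (1/3) / (2/5) = 5/6.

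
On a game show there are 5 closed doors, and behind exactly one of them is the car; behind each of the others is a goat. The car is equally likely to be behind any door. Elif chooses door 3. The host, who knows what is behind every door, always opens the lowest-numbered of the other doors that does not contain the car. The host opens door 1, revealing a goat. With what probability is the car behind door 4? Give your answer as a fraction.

1/4

Apply Bayes' rule, conditioning on where the car actually is.
If it is behind door 1 (prior 1/5): the host opened door 1, so this case is ruled out; weight (1/5)·0 = 0.
If it is behind any of doors 2, 3, 4, and 5 (prior 1/5 each): door 1 is the lowest-numbered option available, probability 1; weight (1/5)·1 = 1/5 each.
The weights sum to 4/5.
So P(the car behind door 4 | the host opened door 1) = (1/5) / (4/5) = 1/4.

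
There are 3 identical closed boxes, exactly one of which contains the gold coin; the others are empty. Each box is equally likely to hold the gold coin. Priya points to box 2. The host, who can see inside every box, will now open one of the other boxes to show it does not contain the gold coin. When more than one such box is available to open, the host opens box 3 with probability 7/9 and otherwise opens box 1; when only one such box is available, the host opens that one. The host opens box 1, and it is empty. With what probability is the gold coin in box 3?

Apply Bayes' rule, conditioning on where the gold coin actually is.
If it is in box 1 (prior 1/3): the host opened box 1, so this case is ruled out; weight (1/3)·0 = 0.
If it is in box 2 (prior 1/3): box 3 is available but not opened, probability 2/9; weight (1/3)·(2/9) = 2/27.
If it is in box 3 (prior 1/3): only box 1 is available, probability 1; weight (1/3)·1 = 1/3.
The weights sum to 11/27.
So P(the gold coin in box 3 | the host opened box 1) = (1/3) / (11/27) = 9/11.

9/11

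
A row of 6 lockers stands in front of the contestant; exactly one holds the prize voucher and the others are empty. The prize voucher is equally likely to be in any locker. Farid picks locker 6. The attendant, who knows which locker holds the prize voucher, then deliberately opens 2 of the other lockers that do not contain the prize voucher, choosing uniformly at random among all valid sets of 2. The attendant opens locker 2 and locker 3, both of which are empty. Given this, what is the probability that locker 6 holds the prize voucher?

Condition on the true location of the prize voucher.
If it is in any of lockers 1, 4, and 5 (prior 1/6 each): the attendant has 6 equally likely choices, so probability 1/6; weight (1/6)·(1/6) = 1/36 each.
If it is in either of lockers 2 and 3 (prior 1/6 each): that locker was opened and seen not to hold the prize — ruled out; weight (1/6)·0 = 0 each.
If it is in locker 6 (prior 1/6): the attendant has 10 equally likely choices, so probability 1/10; weight (1/6)·(1/10) = 1/60.
The weights sum to 1/10.
So P(the prize voucher in locker 6 | the attendant opened locker 2 and locker 3) = (1/60) / (1/10) = 1/6.

1/6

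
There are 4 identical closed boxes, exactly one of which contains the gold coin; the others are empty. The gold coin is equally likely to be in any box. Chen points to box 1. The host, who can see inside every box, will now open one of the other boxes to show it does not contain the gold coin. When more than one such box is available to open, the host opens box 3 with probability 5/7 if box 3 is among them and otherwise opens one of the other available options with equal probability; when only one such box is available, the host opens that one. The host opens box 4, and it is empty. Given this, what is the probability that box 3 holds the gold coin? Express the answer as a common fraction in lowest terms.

7/13

Consider each possible location of the gold coin in turn.
If it is in box 1 (prior 1/4): box 3 is available but not opened; box 4 gets probability (1 − 5/7)/2 = 1/7; weight (1/4)·(1/7) = 1/28.
If it is in box 2 (prior 1/4): box 3 is available but not opened, probability 2/7; weight (1/4)·(2/7) = 1/14.
If it is in box 3 (prior 1/4): box 3 holds the prize so is unavailable; the host chooses uniformly among the 2 others, probability 1/2; weight (1/4)·(1/2) = 1/8.
If it is in box 4 (prior 1/4): the host opened box 4, so this case is ruled out; weight (1/4)·0 = 0.
The weights sum to 13/56.
So P(the gold coin in box 3 | the host opened box 4) = (1/8) / (13/56) = 7/13.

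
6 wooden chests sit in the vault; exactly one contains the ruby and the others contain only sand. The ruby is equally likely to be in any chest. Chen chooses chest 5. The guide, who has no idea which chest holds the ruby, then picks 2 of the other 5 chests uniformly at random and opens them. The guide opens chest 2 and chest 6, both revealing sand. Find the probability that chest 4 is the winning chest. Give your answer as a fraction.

1/4

Consider each possible location of the ruby in turn.
If it is in any of chests 1, 3, 4, and 5 (prior 1/6 each): the guide picks exactly this set with probability 1/10 regardless, and none is the prize; weight (1/6)·(1/10) = 1/60 each.
If it is in either of chests 2 and 6 (prior 1/6 each): that chest was opened and seen not to hold the prize — ruled out; weight (1/6)·0 = 0 each.
The weights sum to 1/15.
So P(the ruby in chest 4 | the guide opened chest 2 and chest 6) = (1/60) / (1/15) = 1/4.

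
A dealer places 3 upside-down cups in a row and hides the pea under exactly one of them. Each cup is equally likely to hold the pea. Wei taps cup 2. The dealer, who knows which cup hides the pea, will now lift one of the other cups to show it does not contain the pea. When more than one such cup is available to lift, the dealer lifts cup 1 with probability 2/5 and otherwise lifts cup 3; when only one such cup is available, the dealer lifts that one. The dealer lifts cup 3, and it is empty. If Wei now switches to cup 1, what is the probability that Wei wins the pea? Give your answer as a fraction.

5/8

Condition on the true location of the pea.
If it is under cup 1 (prior 1/3): only cup 3 is available, probability 1; weight (1/3)·1 = 1/3.
If it is under cup 2 (prior 1/3): cup 1 is available but not opened, probability 3/5; weight (1/3)·(3/5) = 1/5.
If it is under cup 3 (prior 1/3): the dealer opened cup 3, so this case is ruled out; weight (1/3)·0 = 0.
The weights sum to 8/15.
So P(the pea under cup 1 | the dealer opened cup 3) = (1/3) / (8/15) = 5/8.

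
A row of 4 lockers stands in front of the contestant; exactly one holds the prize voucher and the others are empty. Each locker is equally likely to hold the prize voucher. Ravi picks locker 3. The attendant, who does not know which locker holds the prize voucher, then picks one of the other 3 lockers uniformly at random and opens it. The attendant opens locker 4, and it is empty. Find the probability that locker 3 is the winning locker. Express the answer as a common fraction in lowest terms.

1/3

Apply Bayes' rule, conditioning on where the prize voucher actually is.
If it is in any of lockers 1, 2, and 3 (prior 1/4 each): the attendant picks locker 4 with probability 1/3 regardless, and it is not the prize; weight (1/4)·(1/3) = 1/12 each.
If it is in locker 4 (prior 1/4): the attendant opened locker 4, so this case is ruled out; weight (1/4)·0 = 0.
The weights sum to 1/4.
So P(the prize voucher in locker 3 | the attendant opened locker 4) = (1/12) / (1/4) = 1/3.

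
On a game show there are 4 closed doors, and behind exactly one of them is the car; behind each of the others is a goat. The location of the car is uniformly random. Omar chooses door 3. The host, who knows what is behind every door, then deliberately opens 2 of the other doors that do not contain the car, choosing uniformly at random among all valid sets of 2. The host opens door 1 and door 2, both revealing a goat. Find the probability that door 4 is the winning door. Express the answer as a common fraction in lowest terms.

Consider each possible location of the car in turn.
If it is behind either of doors 1 and 2 (prior 1/4 each): that door was opened and seen not to hold the prize — ruled out; weight (1/4)·0 = 0 each.
If it is behind door 3 (prior 1/4): the host has 3 equally likely choices, so probability 1/3; weight (1/4)·(1/3) = 1/12.
If it is behind door 4 (prior 1/4): the host has no choice, probability 1; weight (1/4)·1 = 1/4.
The weights sum to 1/3.
So P(the car behind door 4 | the host opened door 1 and door 2) = (1/4) / (1/3) = 3/4.

3/4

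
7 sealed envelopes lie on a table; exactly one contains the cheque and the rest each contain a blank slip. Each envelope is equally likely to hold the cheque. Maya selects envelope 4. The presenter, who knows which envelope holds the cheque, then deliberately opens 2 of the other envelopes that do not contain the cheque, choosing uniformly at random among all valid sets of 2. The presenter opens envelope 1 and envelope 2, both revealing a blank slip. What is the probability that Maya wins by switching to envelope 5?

Condition on the true location of the cheque.
If it is in either of envelopes 1 and 2 (prior 1/7 each): that envelope was opened and seen not to hold the prize — ruled out; weight (1/7)·0 = 0 each.
If it is in any of envelopes 3, 5, 6, and 7 (prior 1/7 each): the presenter has 10 equally likely choices, so probability 1/10; weight (1/7)·(1/10) = 1/70 each.
If it is in envelope 4 (prior 1/7): the presenter has 15 equally likely choices, so probability 1/15; weight (1/7)·(1/15) = 1/105.
The weights sum to 1/15.
So P(the cheque in envelope 5 | the presenter opened envelope 1 and envelope 2) = (1/70) / (1/15) = 3/14.

3/14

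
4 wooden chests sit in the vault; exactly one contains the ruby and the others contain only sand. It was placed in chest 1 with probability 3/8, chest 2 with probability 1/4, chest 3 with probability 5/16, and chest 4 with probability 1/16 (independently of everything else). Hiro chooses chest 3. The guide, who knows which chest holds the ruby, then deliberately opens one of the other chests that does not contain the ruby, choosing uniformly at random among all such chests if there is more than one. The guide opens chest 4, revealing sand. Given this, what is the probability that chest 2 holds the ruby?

3/10

Condition on the true location of the ruby.
If it is in chest 1 (prior 3/8): the guide has 2 equally likely choices, so probability 1/2; weight (3/8)·(1/2) = 3/16.
If it is in chest 2 (prior 1/4): the guide has 2 equally likely choices, so probability 1/2; weight (1/4)·(1/2) = 1/8.
If it is in chest 3 (prior 5/16): the guide has 3 equally likely choices, so probability 1/3; weight (5/16)·(1/3) = 5/48.
If it is in chest 4 (prior 1/16): the guide opened chest 4, so this case is ruled out; weight (1/16)·0 = 0.
The weights sum to 5/12.
So P(the ruby in chest 2 | the guide opened chest 4) = (1/8) / (5/12) = 3/10.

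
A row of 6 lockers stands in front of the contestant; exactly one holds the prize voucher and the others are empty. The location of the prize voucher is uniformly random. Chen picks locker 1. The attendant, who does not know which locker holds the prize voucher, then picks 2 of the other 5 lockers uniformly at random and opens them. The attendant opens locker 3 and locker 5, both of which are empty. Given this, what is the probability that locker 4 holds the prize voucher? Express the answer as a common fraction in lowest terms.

1/4

Consider each possible location of the prize voucher in turn.
If it is in any of lockers 1, 2, 4, and 6 (prior 1/6 each): the attendant picks exactly this set with probability 1/10 regardless, and none is the prize; weight (1/6)·(1/10) = 1/60 each.
If it is in either of lockers 3 and 5 (prior 1/6 each): that locker was opened and seen not to hold the prize — ruled out; weight (1/6)·0 = 0 each.
The weights sum to 1/15.
So P(the prize voucher in locker 4 | the attendant opened locker 3 and locker 5) = (1/60) / (1/15) = 1/4.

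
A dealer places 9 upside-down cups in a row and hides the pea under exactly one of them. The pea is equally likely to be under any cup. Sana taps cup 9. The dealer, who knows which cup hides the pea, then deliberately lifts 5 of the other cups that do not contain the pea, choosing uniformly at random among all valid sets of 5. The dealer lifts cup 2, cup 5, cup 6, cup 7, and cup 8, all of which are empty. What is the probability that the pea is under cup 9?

1/9

Apply Bayes' rule, conditioning on where the pea actually is.
If it is under any of cups 1, 3, and 4 (prior 1/9 each): the dealer has 21 equally likely choices, so probability 1/21; weight (1/9)·(1/21) = 1/189 each.
If it is under any of cups 2, 5, 6, 7, and 8 (prior 1/9 each): that cup was opened and seen not to hold the prize — ruled out; weight (1/9)·0 = 0 each.
If it is under cup 9 (prior 1/9): the dealer has 56 equally likely choices, so probability 1/56; weight (1/9)·(1/56) = 1/504.
The weights sum to 1/56.
So P(the pea under cup 9 | the dealer opened cup 2, cup 5, cup 6, cup 7, and cup 8) = (1/504) / (1/56) = 1/9.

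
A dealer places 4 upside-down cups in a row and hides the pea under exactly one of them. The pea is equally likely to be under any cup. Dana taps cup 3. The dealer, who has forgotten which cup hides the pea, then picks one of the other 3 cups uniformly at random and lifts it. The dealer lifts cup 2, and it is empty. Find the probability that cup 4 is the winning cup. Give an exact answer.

Consider each possible location of the pea in turn.
If it is under any of cups 1, 3, and 4 (prior 1/4 each): the dealer picks cup 2 with probability 1/3 regardless, and it is not the prize; weight (1/4)·(1/3) = 1/12 each.
If it is under cup 2 (prior 1/4): the dealer opened cup 2, so this case is ruled out; weight (1/4)·0 = 0.
The weights sum to 1/4.
So P(the pea under cup 4 | the dealer opened cup 2) = (1/12) / (1/4) = 1/3.

1/3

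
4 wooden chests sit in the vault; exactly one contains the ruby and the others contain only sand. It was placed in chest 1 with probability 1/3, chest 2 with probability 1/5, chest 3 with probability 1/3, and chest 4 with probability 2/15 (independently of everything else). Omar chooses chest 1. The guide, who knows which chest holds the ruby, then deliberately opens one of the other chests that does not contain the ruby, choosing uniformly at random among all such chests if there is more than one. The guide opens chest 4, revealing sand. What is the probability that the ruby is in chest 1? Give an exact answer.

5/17

Condition on the true location of the ruby.
If it is in chest 1 (prior 1/3): the guide has 3 equally likely choices, so probability 1/3; weight (1/3)·(1/3) = 1/9.
If it is in chest 2 (prior 1/5): the guide has 2 equally likely choices, so probability 1/2; weight (1/5)·(1/2) = 1/10.
If it is in chest 3 (prior 1/3): the guide has 2 equally likely choices, so probability 1/2; weight (1/3)·(1/2) = 1/6.
If it is in chest 4 (prior 2/15): the guide opened chest 4, so this case is ruled out; weight (2/15)·0 = 0.
The weights sum to 17/45.
So P(the ruby in chest 1 | the guide opened chest 4) = (1/9) / (17/45) = 5/17.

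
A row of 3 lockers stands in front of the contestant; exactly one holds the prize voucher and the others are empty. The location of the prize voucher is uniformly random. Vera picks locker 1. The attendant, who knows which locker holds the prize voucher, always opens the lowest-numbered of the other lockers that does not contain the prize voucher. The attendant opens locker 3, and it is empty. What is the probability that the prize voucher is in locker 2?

1

Apply Bayes' rule, conditioning on where the prize voucher actually is.
If it is in locker 1 (prior 1/3): the attendant would have opened locker 2 instead, probability 0; weight (1/3)·0 = 0.
If it is in locker 2 (prior 1/3): locker 3 is the lowest-numbered option available, probability 1; weight (1/3)·1 = 1/3.
If it is in locker 3 (prior 1/3): the attendant opened locker 3, so this case is ruled out; weight (1/3)·0 = 0.
The weights sum to 1/3.
So P(the prize voucher in locker 2 | the attendant opened locker 3) = (1/3) / (1/3) = 1.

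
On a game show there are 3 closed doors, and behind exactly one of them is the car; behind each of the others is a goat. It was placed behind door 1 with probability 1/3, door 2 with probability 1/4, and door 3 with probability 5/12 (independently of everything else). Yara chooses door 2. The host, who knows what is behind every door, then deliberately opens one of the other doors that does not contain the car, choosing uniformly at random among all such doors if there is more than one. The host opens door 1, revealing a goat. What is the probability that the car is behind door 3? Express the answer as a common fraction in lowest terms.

10/13

Apply Bayes' rule, conditioning on where the car actually is.
If it is behind door 1 (prior 1/3): the host opened door 1, so this case is ruled out; weight (1/3)·0 = 0.
If it is behind door 2 (prior 1/4): the host has 2 equally likely choices, so probability 1/2; weight (1/4)·(1/2) = 1/8.
If it is behind door 3 (prior 5/12): the host has no choice, probability 1; weight (5/12)·1 = 5/12.
The weights sum to 13/24.
So P(the car behind door 3 | the host opened door 1) = (5/12) / (13/24) = 10/13.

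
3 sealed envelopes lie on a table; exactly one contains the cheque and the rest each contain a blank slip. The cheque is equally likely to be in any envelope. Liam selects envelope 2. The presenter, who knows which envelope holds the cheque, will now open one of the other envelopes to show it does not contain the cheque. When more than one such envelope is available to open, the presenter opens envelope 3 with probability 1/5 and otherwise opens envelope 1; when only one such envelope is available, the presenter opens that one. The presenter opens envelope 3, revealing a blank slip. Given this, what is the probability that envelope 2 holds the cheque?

1/6

Condition on the true location of the cheque.
If it is in envelope 1 (prior 1/3): only envelope 3 is available, probability 1; weight (1/3)·1 = 1/3.
If it is in envelope 2 (prior 1/3): envelope 3 is available, opened with probability 1/5; weight (1/3)·(1/5) = 1/15.
If it is in envelope 3 (prior 1/3): the presenter opened envelope 3, so this case is ruled out; weight (1/3)·0 = 0.
The weights sum to 2/5.
So P(the cheque in envelope 2 | the presenter opened envelope 3) = (1/15) / (2/5) = 1/6.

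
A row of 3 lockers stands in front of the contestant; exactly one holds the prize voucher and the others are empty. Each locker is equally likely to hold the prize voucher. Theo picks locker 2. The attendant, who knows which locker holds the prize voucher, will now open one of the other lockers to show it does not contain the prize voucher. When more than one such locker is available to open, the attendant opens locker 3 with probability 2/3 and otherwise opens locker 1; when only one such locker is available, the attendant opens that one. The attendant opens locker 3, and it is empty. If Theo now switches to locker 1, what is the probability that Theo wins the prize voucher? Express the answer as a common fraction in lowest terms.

3/5

Condition on the true location of the prize voucher.
If it is in locker 1 (prior 1/3): only locker 3 is available, probability 1; weight (1/3)·1 = 1/3.
If it is in locker 2 (prior 1/3): locker 3 is available, opened with probability 2/3; weight (1/3)·(2/3) = 2/9.
If it is in locker 3 (prior 1/3): the attendant opened locker 3, so this case is ruled out; weight (1/3)·0 = 0.
The weights sum to 5/9.
So P(the prize voucher in locker 1 | the attendant opened locker 3) = (1/3) / (5/9) = 3/5.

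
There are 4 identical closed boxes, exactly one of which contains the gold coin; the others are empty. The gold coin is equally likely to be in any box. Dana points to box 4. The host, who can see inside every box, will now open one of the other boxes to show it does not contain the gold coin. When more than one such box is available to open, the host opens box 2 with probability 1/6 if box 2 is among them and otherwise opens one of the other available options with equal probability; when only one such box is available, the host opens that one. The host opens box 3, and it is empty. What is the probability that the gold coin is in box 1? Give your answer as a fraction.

10/21

Consider each possible location of the gold coin in turn.
If it is in box 1 (prior 1/4): box 2 is available but not opened, probability 5/6; weight (1/4)·(5/6) = 5/24.
If it is in box 2 (prior 1/4): box 2 holds the prize so is unavailable; the host chooses uniformly among the 2 others, probability 1/2; weight (1/4)·(1/2) = 1/8.
If it is in box 3 (prior 1/4): the host opened box 3, so this case is ruled out; weight (1/4)·0 = 0.
If it is in box 4 (prior 1/4): box 2 is available but not opened; box 3 gets probability (1 − 1/6)/2 = 5/12; weight (1/4)·(5/12) = 5/48.
The weights sum to 7/16.
So P(the gold coin in box 1 | the host opened box 3) = (5/24) / (7/16) = 10/21.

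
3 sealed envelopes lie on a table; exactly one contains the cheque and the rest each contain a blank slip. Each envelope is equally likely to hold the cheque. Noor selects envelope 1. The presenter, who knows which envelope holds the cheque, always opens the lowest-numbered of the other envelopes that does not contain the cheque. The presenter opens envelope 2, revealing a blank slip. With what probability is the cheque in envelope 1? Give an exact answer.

Condition on the true location of the cheque.
If it is in either of envelopes 1 and 3 (prior 1/3 each): envelope 2 is the lowest-numbered option available, probability 1; weight (1/3)·1 = 1/3 each.
If it is in envelope 2 (prior 1/3): the presenter opened envelope 2, so this case is ruled out; weight (1/3)·0 = 0.
The weights sum to 2/3.
So P(the cheque in envelope 1 | the presenter opened envelope 2) = (1/3) / (2/3) = 1/2.

1/2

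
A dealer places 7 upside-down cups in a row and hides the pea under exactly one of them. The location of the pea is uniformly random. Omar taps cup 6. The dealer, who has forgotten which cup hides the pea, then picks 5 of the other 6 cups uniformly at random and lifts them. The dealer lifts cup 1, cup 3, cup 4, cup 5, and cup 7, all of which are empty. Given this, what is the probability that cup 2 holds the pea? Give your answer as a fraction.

Apply Bayes' rule, conditioning on where the pea actually is.
If it is under any of cups 1, 3, 4, 5, and 7 (prior 1/7 each): that cup was opened and seen not to hold the prize — ruled out; weight (1/7)·0 = 0 each.
If it is under either of cups 2 and 6 (prior 1/7 each): the dealer picks exactly this set with probability 1/6 regardless, and none is the prize; weight (1/7)·(1/6) = 1/42 each.
The weights sum to 1/21.
So P(the pea under cup 2 | the dealer opened cup 1, cup 3, cup 4, cup 5, and cup 7) = (1/42) / (1/21) = 1/2.

1/2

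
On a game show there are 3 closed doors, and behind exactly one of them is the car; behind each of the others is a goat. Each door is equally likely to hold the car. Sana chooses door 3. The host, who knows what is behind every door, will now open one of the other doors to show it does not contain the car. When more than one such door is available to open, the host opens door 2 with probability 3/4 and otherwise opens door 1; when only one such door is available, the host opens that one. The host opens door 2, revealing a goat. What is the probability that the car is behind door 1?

Condition on the true location of the car.
If it is behind door 1 (prior 1/3): only door 2 is available, probability 1; weight (1/3)·1 = 1/3.
If it is behind door 2 (prior 1/3): the host opened door 2, so this case is ruled out; weight (1/3)·0 = 0.
If it is behind door 3 (prior 1/3): door 2 is available, opened with probability 3/4; weight (1/3)·(3/4) = 1/4.
The weights sum to 7/12.
So P(the car behind door 1 | the host opened door 2) = (1/3) / (7/12) = 4/7.

4/7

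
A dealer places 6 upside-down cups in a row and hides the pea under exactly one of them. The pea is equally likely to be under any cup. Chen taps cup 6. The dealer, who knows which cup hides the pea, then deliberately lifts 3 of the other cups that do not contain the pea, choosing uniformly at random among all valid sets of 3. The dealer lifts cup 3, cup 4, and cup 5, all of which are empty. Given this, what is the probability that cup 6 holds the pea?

1/6

Condition on the true location of the pea.
If it is under either of cups 1 and 2 (prior 1/6 each): the dealer has 4 equally likely choices, so probability 1/4; weight (1/6)·(1/4) = 1/24 each.
If it is under any of cups 3, 4, and 5 (prior 1/6 each): that cup was opened and seen not to hold the prize — ruled out; weight (1/6)·0 = 0 each.
If it is under cup 6 (prior 1/6): the dealer has 10 equally likely choices, so probability 1/10; weight (1/6)·(1/10) = 1/60.
The weights sum to 1/10.
So P(the pea under cup 6 | the dealer opened cup 3, cup 4, and cup 5) = (1/60) / (1/10) = 1/6.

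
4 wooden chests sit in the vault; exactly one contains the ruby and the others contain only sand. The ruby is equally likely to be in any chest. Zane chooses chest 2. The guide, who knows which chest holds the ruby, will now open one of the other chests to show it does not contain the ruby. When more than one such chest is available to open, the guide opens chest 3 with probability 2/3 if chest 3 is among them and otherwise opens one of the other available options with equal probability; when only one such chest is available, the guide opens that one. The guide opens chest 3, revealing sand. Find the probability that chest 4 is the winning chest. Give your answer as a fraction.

Apply Bayes' rule, conditioning on where the ruby actually is.
If it is in any of chests 1, 2, and 4 (prior 1/4 each): chest 3 is available, opened with probability 2/3; weight (1/4)·(2/3) = 1/6 each.
If it is in chest 3 (prior 1/4): the guide opened chest 3, so this case is ruled out; weight (1/4)·0 = 0.
The weights sum to 1/2.
So P(the ruby in chest 4 | the guide opened chest 3) = (1/6) / (1/2) = 1/3.

1/3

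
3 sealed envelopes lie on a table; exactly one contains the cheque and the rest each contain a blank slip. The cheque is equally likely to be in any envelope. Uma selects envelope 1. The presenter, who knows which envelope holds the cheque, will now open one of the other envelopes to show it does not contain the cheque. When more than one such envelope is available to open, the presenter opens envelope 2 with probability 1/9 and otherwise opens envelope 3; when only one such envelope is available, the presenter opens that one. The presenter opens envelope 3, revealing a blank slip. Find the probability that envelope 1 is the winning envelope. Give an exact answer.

Apply Bayes' rule, conditioning on where the cheque actually is.
If it is in envelope 1 (prior 1/3): envelope 2 is available but not opened, probability 8/9; weight (1/3)·(8/9) = 8/27.
If it is in envelope 2 (prior 1/3): only envelope 3 is available, probability 1; weight (1/3)·1 = 1/3.
If it is in envelope 3 (prior 1/3): the presenter opened envelope 3, so this case is ruled out; weight (1/3)·0 = 0.
The weights sum to 17/27.
So P(the cheque in envelope 1 | the presenter opened envelope 3) = (8/27) / (17/27) = 8/17.

8/17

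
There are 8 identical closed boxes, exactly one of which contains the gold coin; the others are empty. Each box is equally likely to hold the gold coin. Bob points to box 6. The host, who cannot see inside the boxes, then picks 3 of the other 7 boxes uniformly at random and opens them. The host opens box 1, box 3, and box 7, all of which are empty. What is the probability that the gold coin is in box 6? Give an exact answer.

Because the host chose which boxes to open without knowing where the gold coin is, the choice is independent of the prize location. Learning that none of the 3 opened boxes holds the gold coin simply rules out those 3 locations and leaves the remaining 5 boxes still equally likely by symmetry.
So P(the gold coin in box 6) = 1/5.

1/5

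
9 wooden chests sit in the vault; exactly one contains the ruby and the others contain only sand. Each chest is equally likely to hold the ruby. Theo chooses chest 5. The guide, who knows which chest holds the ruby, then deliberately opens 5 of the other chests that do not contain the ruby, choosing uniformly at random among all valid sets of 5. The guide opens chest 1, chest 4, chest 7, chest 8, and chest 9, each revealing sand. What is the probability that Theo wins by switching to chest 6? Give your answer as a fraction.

8/27

Consider each possible location of the ruby in turn.
If it is in any of chests 1, 4, 7, 8, and 9 (prior 1/9 each): that chest was opened and seen not to hold the prize — ruled out; weight (1/9)·0 = 0 each.
If it is in any of chests 2, 3, and 6 (prior 1/9 each): the guide has 21 equally likely choices, so probability 1/21; weight (1/9)·(1/21) = 1/189 each.
If it is in chest 5 (prior 1/9): the guide has 56 equally likely choices, so probability 1/56; weight (1/9)·(1/56) = 1/504.
The weights sum to 1/56.
So P(the ruby in chest 6 | the guide opened chest 1, chest 4, chest 7, chest 8, and chest 9) = (1/189) / (1/56) = 8/27.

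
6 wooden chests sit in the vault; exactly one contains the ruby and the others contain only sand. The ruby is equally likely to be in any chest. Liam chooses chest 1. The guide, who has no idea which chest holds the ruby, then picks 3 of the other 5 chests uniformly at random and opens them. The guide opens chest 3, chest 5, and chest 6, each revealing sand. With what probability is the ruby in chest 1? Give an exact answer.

Apply Bayes' rule, conditioning on where the ruby actually is.
If it is in any of chests 1, 2, and 4 (prior 1/6 each): the guide picks exactly this set with probability 1/10 regardless, and none is the prize; weight (1/6)·(1/10) = 1/60 each.
If it is in any of chests 3, 5, and 6 (prior 1/6 each): that chest was opened and seen not to hold the prize — ruled out; weight (1/6)·0 = 0 each.
The weights sum to 1/20.
So P(the ruby in chest 1 | the guide opened chest 3, chest 5, and chest 6) = (1/60) / (1/20) = 1/3.

1/3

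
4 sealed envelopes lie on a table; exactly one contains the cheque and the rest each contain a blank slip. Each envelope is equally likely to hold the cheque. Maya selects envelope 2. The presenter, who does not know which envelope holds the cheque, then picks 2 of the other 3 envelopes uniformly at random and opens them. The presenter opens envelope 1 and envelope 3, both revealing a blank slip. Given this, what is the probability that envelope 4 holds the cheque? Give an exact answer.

1/2

Apply Bayes' rule, conditioning on where the cheque actually is.
If it is in either of envelopes 1 and 3 (prior 1/4 each): that envelope was opened and seen not to hold the prize — ruled out; weight (1/4)·0 = 0 each.
If it is in either of envelopes 2 and 4 (prior 1/4 each): the presenter picks exactly this set with probability 1/3 regardless, and none is the prize; weight (1/4)·(1/3) = 1/12 each.
The weights sum to 1/6.
So P(the cheque in envelope 4 | the presenter opened envelope 1 and envelope 3) = (1/12) / (1/6) = 1/2.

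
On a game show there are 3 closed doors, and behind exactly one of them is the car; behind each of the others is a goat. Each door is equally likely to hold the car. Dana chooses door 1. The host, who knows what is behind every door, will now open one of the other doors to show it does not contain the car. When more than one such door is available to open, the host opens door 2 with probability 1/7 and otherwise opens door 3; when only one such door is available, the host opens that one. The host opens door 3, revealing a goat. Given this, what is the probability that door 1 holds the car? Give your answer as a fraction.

Consider each possible location of the car in turn.
If it is behind door 1 (prior 1/3): door 2 is available but not opened, probability 6/7; weight (1/3)·(6/7) = 2/7.
If it is behind door 2 (prior 1/3): only door 3 is available, probability 1; weight (1/3)·1 = 1/3.
If it is behind door 3 (prior 1/3): the host opened door 3, so this case is ruled out; weight (1/3)·0 = 0.
The weights sum to 13/21.
So P(the car behind door 1 | the host opened door 3) = (2/7) / (13/21) = 6/13.

6/13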